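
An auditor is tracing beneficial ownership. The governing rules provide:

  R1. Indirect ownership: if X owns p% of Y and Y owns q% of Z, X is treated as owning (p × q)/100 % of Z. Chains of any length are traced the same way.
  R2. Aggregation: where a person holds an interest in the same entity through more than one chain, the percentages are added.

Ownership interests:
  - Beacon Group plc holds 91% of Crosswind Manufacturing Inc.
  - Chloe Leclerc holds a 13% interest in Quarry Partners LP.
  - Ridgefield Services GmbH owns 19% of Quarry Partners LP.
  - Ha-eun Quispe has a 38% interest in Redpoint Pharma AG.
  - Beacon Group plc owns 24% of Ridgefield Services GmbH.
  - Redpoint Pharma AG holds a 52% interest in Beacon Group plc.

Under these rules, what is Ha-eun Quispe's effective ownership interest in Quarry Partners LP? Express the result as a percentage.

Chain via Redpoint Pharma AG → Beacon Group plc → Ridgefield Services GmbH (R1): 38% × 52% × 24% × 19% = 0.901056% of Quarry Partners LP.

0.901056%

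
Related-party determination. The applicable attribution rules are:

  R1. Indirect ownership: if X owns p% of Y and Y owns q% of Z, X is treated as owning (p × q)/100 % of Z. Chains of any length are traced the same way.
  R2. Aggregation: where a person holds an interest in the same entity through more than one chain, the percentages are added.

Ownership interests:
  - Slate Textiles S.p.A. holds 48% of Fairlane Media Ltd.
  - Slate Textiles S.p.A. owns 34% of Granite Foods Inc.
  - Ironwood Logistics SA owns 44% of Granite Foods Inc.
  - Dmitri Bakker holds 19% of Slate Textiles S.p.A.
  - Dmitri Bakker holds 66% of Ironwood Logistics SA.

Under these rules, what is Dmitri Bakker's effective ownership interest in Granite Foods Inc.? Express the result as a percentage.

35.5%

Chain via Slate Textiles S.p.A. (R1): 19% × 34% = 6.46% of Granite Foods Inc.
Chain via Ironwood Logistics SA (R1): 66% × 44% = 29.04% of Granite Foods Inc.
Aggregating (R2): 6.46% + 29.04% = 35.5%.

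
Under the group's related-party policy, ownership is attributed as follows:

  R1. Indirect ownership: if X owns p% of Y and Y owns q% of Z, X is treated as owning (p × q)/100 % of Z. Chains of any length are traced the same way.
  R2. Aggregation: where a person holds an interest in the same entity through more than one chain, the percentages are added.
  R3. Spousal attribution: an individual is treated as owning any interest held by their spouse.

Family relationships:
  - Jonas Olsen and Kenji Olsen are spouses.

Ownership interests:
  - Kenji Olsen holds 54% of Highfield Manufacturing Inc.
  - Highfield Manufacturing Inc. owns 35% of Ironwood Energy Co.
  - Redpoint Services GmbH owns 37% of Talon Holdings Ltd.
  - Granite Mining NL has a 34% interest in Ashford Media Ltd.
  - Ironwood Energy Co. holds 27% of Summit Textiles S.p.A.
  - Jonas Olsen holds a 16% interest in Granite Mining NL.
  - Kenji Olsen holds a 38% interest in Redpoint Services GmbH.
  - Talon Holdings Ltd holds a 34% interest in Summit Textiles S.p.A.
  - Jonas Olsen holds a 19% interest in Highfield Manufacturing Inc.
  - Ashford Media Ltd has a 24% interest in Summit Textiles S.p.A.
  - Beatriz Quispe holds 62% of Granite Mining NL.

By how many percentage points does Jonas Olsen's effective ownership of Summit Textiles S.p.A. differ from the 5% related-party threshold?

7.9845

By spousal attribution (R3), Jonas Olsen is treated as also owning Kenji Olsen's interest in Highfield Manufacturing Inc, giving 19% + 54% = 73%.
By spousal attribution (R3), Jonas Olsen is treated as owning Kenji Olsen's 38% interest in Redpoint Services GmbH.
Chain via Highfield Manufacturing Inc. → Ironwood Energy Co. (R1): 73% × 35% × 27% = 6.8985% of Summit Textiles S.p.A.
Chain via Granite Mining NL → Ashford Media Ltd (R1): 16% × 34% × 24% = 1.3056% of Summit Textiles S.p.A.
Chain via Redpoint Services GmbH → Talon Holdings Ltd (R1): 38% × 37% × 34% = 4.7804% of Summit Textiles S.p.A.
Aggregating (R2): 6.8985% + 1.3056% + 4.7804% = 12.9845%.
12.9845% exceeds the 5% threshold by 7.9845 percentage points.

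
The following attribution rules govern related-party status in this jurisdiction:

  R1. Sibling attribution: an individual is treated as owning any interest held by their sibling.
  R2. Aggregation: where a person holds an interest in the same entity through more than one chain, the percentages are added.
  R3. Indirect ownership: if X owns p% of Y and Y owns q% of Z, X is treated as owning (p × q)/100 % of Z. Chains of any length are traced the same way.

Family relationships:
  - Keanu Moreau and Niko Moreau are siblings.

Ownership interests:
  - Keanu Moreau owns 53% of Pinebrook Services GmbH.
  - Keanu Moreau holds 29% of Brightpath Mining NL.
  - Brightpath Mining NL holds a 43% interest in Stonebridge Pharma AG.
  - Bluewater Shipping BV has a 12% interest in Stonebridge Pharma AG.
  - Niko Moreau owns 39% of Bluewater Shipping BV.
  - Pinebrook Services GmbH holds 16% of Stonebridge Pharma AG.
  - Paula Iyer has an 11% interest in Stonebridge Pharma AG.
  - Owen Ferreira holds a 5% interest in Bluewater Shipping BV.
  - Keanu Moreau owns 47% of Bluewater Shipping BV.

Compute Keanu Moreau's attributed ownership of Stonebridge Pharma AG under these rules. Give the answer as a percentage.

By sibling attribution (R1), Keanu Moreau is treated as also owning Niko Moreau's interest in Bluewater Shipping BV, giving 47% + 39% = 86%.
Chain via Pinebrook Services GmbH (R3): 53% × 16% = 8.48% of Stonebridge Pharma AG.
Chain via Bluewater Shipping BV (R3): 86% × 12% = 10.32% of Stonebridge Pharma AG.
Chain via Brightpath Mining NL (R3): 29% × 43% = 12.47% of Stonebridge Pharma AG.
Aggregating (R2): 8.48% + 10.32% + 12.47% = 31.27%.

31.27%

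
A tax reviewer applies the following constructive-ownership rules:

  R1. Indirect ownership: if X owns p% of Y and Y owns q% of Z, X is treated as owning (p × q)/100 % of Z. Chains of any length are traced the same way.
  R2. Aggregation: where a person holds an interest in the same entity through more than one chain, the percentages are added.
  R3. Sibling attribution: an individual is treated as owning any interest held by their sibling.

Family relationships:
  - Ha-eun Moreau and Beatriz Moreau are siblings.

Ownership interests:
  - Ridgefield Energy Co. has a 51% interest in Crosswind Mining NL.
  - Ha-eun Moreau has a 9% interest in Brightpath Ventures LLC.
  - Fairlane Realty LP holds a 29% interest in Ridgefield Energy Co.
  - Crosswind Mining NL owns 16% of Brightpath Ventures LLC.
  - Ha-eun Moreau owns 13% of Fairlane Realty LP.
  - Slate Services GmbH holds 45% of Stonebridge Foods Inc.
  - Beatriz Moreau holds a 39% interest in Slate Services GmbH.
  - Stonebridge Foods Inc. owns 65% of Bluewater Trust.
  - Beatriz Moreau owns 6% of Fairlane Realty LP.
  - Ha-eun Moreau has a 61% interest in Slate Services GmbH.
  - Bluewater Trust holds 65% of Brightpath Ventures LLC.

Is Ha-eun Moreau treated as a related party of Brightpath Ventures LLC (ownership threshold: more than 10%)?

By sibling attribution (R3), Ha-eun Moreau is treated as also owning Beatriz Moreau's interest in Slate Services GmbH, giving 61% + 39% = 100%.
By sibling attribution (R3), Ha-eun Moreau is treated as also owning Beatriz Moreau's interest in Fairlane Realty LP, giving 13% + 6% = 19%.
Chain via Slate Services GmbH → Stonebridge Foods Inc. → Bluewater Trust (R1): 100% × 45% × 65% × 65% = 19.0125% of Brightpath Ventures LLC.
Chain via Fairlane Realty LP → Ridgefield Energy Co. → Crosswind Mining NL (R1): 19% × 29% × 51% × 16% = 0.449616% of Brightpath Ventures LLC.
Direct interest in Brightpath Ventures LLC: 9%.
Aggregating (R2): 19.0125% + 0.449616% + 9% = 28.462116%.
28.462116% exceeds the 10% threshold, so Ha-eun is a related party to Brightpath Ventures LLC.

Yes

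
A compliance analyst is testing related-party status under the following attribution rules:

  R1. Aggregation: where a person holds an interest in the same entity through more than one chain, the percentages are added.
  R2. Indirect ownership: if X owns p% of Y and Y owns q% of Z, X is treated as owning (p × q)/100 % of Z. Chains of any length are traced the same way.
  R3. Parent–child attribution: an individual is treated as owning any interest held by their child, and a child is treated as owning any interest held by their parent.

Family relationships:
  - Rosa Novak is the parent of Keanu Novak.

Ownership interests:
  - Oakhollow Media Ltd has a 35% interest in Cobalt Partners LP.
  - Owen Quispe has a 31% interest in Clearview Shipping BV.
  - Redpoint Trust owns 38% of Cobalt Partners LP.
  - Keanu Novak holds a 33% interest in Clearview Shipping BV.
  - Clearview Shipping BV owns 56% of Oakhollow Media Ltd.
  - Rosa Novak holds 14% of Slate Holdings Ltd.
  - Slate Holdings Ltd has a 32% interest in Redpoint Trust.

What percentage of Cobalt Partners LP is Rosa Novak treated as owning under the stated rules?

8.1704%

By parent–child attribution (R3), Rosa Novak is treated as owning Keanu Novak's 33% interest in Clearview Shipping BV.
Chain via Slate Holdings Ltd → Redpoint Trust (R2): 14% × 32% × 38% = 1.7024% of Cobalt Partners LP.
Chain via Clearview Shipping BV → Oakhollow Media Ltd (R2): 33% × 56% × 35% = 6.468% of Cobalt Partners LP.
Aggregating (R1): 1.7024% + 6.468% = 8.1704%.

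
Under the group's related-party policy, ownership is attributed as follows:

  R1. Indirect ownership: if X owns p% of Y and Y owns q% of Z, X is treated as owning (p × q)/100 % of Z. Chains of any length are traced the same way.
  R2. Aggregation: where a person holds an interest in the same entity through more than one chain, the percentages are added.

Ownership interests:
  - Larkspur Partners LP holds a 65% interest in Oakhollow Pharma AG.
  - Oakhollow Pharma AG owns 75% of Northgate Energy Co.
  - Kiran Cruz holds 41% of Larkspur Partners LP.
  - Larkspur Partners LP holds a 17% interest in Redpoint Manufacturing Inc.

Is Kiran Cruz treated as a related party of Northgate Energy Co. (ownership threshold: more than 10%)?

Yes

Chain via Larkspur Partners LP → Oakhollow Pharma AG (R1): 41% × 65% × 75% = 19.9875% of Northgate Energy Co.
19.9875% exceeds the 10% threshold, so Kiran is a related party to Northgate Energy Co.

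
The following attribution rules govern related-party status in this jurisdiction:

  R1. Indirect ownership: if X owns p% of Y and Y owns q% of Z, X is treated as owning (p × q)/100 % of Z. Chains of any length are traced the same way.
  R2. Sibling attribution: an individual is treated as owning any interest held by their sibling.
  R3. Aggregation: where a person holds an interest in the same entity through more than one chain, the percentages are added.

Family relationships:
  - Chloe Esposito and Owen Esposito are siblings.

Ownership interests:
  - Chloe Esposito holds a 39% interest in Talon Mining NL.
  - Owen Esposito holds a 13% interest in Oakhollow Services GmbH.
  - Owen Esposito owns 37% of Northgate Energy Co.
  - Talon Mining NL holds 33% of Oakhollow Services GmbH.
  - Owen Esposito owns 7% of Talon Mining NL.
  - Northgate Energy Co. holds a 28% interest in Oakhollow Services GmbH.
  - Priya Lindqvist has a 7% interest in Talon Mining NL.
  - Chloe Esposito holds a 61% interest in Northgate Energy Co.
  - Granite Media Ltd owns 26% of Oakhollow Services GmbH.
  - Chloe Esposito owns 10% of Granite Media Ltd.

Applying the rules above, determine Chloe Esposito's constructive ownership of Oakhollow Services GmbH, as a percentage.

By sibling attribution (R2), Chloe Esposito is treated as also owning Owen Esposito's interest in Northgate Energy Co, giving 61% + 37% = 98%.
By sibling attribution (R2), Chloe Esposito is treated as also owning Owen Esposito's interest in Talon Mining NL, giving 39% + 7% = 46%.
By sibling attribution (R2), Chloe Esposito is treated as owning Owen Esposito's 13% interest in Oakhollow Services GmbH.
Chain via Northgate Energy Co. (R1): 98% × 28% = 27.44% of Oakhollow Services GmbH.
Chain via Granite Media Ltd (R1): 10% × 26% = 2.6% of Oakhollow Services GmbH.
Chain via Talon Mining NL (R1): 46% × 33% = 15.18% of Oakhollow Services GmbH.
Direct interest in Oakhollow Services GmbH: 13%.
Aggregating (R3): 27.44% + 2.6% + 15.18% + 13% = 58.22%.

58.22%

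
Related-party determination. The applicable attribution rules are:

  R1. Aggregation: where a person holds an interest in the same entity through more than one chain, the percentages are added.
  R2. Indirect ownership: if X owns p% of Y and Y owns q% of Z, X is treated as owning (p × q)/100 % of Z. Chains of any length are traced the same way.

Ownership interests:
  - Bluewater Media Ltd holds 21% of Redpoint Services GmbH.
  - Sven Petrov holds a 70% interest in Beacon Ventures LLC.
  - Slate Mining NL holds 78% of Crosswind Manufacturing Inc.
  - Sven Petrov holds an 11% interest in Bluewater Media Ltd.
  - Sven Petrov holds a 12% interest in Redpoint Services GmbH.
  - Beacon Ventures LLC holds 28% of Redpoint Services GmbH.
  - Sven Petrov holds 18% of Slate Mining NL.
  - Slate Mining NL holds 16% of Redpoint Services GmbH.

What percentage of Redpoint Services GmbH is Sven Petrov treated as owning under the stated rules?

Chain via Bluewater Media Ltd (R2): 11% × 21% = 2.31% of Redpoint Services GmbH.
Chain via Beacon Ventures LLC (R2): 70% × 28% = 19.6% of Redpoint Services GmbH.
Chain via Slate Mining NL (R2): 18% × 16% = 2.88% of Redpoint Services GmbH.
Direct interest in Redpoint Services GmbH: 12%.
Aggregating (R1): 2.31% + 19.6% + 2.88% + 12% = 36.79%.

36.79%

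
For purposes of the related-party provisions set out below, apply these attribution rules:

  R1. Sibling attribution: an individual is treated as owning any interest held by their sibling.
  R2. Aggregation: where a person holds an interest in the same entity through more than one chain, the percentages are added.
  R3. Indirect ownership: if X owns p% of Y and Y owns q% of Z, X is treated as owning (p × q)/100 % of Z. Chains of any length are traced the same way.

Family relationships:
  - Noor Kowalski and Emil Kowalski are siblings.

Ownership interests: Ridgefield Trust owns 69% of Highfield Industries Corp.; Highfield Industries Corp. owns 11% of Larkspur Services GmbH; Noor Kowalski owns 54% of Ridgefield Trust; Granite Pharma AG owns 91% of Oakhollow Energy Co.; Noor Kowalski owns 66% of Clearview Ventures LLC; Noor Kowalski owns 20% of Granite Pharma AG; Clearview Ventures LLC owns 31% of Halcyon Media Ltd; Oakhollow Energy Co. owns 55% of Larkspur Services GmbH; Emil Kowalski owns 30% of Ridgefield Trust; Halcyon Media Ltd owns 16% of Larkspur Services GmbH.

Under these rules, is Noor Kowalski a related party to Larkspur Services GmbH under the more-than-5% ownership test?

By sibling attribution (R1), Noor Kowalski is treated as also owning Emil Kowalski's interest in Ridgefield Trust, giving 54% + 30% = 84%.
Chain via Ridgefield Trust → Highfield Industries Corp. (R3): 84% × 69% × 11% = 6.3756% of Larkspur Services GmbH.
Chain via Clearview Ventures LLC → Halcyon Media Ltd (R3): 66% × 31% × 16% = 3.2736% of Larkspur Services GmbH.
Chain via Granite Pharma AG → Oakhollow Energy Co. (R3): 20% × 91% × 55% = 10.01% of Larkspur Services GmbH.
Aggregating (R2): 6.3756% + 3.2736% + 10.01% = 19.6592%.
19.6592% exceeds the 5% threshold, so Noor is a related party to Larkspur Services GmbH.

Yes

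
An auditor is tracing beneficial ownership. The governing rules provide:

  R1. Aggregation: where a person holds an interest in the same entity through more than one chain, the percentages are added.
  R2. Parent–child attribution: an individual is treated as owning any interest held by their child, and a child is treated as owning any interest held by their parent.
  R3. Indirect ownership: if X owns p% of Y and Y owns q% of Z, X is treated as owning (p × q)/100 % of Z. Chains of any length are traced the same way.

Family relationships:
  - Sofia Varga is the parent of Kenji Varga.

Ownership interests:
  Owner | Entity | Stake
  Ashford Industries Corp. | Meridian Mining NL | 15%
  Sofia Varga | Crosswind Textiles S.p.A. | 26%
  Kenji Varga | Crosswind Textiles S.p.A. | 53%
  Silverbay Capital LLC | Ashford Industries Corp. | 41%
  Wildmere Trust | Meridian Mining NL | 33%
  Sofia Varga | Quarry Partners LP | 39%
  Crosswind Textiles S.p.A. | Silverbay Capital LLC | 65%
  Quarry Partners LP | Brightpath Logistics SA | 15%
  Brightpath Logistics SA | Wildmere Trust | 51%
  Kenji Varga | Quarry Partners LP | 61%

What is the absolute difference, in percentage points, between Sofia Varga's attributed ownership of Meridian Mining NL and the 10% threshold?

By parent–child attribution (R2), Sofia Varga is treated as also owning Kenji Varga's interest in Crosswind Textiles S.p.A, giving 26% + 53% = 79%.
By parent–child attribution (R2), Sofia Varga is treated as also owning Kenji Varga's interest in Quarry Partners LP, giving 39% + 61% = 100%.
Chain via Crosswind Textiles S.p.A. → Silverbay Capital LLC → Ashford Industries Corp. (R3): 79% × 65% × 41% × 15% = 3.158025% of Meridian Mining NL.
Chain via Quarry Partners LP → Brightpath Logistics SA → Wildmere Trust (R3): 100% × 15% × 51% × 33% = 2.5245% of Meridian Mining NL.
Aggregating (R1): 3.158025% + 2.5245% = 5.682525%.
5.682525% falls short of the 10% threshold by 4.317475 percentage points.

4.317475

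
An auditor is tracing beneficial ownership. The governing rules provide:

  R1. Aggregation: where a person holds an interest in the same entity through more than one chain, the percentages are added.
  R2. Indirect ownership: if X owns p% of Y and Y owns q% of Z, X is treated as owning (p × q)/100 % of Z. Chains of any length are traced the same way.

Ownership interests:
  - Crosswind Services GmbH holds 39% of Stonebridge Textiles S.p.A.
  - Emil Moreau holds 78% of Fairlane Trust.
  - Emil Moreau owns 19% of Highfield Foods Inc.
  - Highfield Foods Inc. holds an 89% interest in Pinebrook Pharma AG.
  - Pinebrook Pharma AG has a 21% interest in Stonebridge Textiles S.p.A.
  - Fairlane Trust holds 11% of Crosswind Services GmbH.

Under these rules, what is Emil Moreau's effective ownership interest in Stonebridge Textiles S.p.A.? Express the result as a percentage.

6.8973%

Chain via Fairlane Trust → Crosswind Services GmbH (R2): 78% × 11% × 39% = 3.3462% of Stonebridge Textiles S.p.A.
Chain via Highfield Foods Inc. → Pinebrook Pharma AG (R2): 19% × 89% × 21% = 3.5511% of Stonebridge Textiles S.p.A.
Aggregating (R1): 3.3462% + 3.5511% = 6.8973%.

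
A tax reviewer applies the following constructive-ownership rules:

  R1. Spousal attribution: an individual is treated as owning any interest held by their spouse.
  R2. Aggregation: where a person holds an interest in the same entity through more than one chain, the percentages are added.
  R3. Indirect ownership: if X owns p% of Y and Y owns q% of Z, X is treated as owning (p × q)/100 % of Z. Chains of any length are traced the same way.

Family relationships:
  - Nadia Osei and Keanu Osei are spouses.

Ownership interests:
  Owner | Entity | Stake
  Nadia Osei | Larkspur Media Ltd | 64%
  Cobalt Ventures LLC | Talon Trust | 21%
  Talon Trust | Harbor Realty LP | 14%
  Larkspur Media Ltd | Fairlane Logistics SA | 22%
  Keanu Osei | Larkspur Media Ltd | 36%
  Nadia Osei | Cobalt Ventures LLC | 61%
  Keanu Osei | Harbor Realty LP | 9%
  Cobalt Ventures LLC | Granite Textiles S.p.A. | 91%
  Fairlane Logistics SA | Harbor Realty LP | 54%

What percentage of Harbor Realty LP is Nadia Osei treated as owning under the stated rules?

22.6734%

By spousal attribution (R1), Nadia Osei is treated as also owning Keanu Osei's interest in Larkspur Media Ltd, giving 64% + 36% = 100%.
By spousal attribution (R1), Nadia Osei is treated as owning Keanu Osei's 9% interest in Harbor Realty LP.
Chain via Larkspur Media Ltd → Fairlane Logistics SA (R3): 100% × 22% × 54% = 11.88% of Harbor Realty LP.
Chain via Cobalt Ventures LLC → Talon Trust (R3): 61% × 21% × 14% = 1.7934% of Harbor Realty LP.
Direct interest in Harbor Realty LP: 9%.
Aggregating (R2): 11.88% + 1.7934% + 9% = 22.6734%.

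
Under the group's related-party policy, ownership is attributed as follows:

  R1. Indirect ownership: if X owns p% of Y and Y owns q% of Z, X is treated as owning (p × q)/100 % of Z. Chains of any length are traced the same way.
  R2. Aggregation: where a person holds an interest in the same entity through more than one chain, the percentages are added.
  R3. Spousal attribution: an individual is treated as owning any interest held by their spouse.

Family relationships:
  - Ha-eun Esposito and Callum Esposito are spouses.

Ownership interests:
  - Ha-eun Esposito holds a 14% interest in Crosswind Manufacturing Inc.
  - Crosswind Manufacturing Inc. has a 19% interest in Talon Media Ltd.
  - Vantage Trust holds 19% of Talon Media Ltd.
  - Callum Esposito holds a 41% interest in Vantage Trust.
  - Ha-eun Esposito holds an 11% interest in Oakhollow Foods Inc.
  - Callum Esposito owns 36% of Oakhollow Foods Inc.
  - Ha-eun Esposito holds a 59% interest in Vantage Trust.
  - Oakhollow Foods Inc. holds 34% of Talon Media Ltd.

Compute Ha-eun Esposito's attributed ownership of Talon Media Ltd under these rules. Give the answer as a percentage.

37.64%

By spousal attribution (R3), Ha-eun Esposito is treated as also owning Callum Esposito's interest in Vantage Trust, giving 59% + 41% = 100%.
By spousal attribution (R3), Ha-eun Esposito is treated as also owning Callum Esposito's interest in Oakhollow Foods Inc, giving 11% + 36% = 47%.
Chain via Crosswind Manufacturing Inc. (R1): 14% × 19% = 2.66% of Talon Media Ltd.
Chain via Vantage Trust (R1): 100% × 19% = 19% of Talon Media Ltd.
Chain via Oakhollow Foods Inc. (R1): 47% × 34% = 15.98% of Talon Media Ltd.
Aggregating (R2): 2.66% + 19% + 15.98% = 37.64%.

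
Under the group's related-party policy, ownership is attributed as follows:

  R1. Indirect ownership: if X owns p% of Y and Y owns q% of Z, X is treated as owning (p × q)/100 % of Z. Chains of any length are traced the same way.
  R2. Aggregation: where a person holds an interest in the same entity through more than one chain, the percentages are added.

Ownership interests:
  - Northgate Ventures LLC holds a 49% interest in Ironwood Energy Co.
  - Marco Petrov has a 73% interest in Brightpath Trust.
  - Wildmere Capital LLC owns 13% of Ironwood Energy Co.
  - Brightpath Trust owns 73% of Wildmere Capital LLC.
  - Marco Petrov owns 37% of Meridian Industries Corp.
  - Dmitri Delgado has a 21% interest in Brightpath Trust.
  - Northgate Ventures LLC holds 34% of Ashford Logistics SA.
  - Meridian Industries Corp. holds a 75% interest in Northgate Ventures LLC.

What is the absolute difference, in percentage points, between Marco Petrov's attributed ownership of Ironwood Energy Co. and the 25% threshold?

4.4748

Chain via Meridian Industries Corp. → Northgate Ventures LLC (R1): 37% × 75% × 49% = 13.5975% of Ironwood Energy Co.
Chain via Brightpath Trust → Wildmere Capital LLC (R1): 73% × 73% × 13% = 6.9277% of Ironwood Energy Co.
Aggregating (R2): 13.5975% + 6.9277% = 20.5252%.
20.5252% falls short of the 25% threshold by 4.4748 percentage points.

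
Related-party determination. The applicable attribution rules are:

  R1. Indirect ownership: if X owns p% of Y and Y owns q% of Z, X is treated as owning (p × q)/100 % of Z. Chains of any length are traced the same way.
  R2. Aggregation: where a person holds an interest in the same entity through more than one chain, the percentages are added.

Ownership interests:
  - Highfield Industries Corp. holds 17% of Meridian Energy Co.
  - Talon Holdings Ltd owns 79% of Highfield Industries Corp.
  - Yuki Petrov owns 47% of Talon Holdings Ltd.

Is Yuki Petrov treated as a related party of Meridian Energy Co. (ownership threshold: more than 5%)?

Yes

Chain via Talon Holdings Ltd → Highfield Industries Corp. (R1): 47% × 79% × 17% = 6.3121% of Meridian Energy Co.
6.3121% exceeds the 5% threshold, so Yuki is a related party to Meridian Energy Co.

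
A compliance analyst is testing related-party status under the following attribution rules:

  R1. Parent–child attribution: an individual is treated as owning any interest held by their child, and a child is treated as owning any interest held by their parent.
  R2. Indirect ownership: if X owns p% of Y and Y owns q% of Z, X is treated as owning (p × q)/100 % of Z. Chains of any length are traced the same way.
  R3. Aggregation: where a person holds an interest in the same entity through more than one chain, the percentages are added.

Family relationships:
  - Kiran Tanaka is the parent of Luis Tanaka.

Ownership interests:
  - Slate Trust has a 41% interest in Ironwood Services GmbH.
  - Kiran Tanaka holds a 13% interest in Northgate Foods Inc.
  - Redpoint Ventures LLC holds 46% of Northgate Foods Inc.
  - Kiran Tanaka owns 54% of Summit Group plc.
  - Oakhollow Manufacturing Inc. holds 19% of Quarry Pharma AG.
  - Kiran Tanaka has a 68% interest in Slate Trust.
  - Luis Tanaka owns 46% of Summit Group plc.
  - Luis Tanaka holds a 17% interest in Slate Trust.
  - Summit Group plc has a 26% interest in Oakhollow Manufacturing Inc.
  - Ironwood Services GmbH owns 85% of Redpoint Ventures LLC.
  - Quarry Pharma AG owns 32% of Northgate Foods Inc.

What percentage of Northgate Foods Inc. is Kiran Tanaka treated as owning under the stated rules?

By parent–child attribution (R1), Kiran Tanaka is treated as also owning Luis Tanaka's interest in Slate Trust, giving 68% + 17% = 85%.
By parent–child attribution (R1), Kiran Tanaka is treated as also owning Luis Tanaka's interest in Summit Group plc, giving 54% + 46% = 100%.
Chain via Slate Trust → Ironwood Services GmbH → Redpoint Ventures LLC (R2): 85% × 41% × 85% × 46% = 13.62635% of Northgate Foods Inc.
Chain via Summit Group plc → Oakhollow Manufacturing Inc. → Quarry Pharma AG (R2): 100% × 26% × 19% × 32% = 1.5808% of Northgate Foods Inc.
Direct interest in Northgate Foods Inc: 13%.
Aggregating (R3): 13.62635% + 1.5808% + 13% = 28.20715%.

28.20715%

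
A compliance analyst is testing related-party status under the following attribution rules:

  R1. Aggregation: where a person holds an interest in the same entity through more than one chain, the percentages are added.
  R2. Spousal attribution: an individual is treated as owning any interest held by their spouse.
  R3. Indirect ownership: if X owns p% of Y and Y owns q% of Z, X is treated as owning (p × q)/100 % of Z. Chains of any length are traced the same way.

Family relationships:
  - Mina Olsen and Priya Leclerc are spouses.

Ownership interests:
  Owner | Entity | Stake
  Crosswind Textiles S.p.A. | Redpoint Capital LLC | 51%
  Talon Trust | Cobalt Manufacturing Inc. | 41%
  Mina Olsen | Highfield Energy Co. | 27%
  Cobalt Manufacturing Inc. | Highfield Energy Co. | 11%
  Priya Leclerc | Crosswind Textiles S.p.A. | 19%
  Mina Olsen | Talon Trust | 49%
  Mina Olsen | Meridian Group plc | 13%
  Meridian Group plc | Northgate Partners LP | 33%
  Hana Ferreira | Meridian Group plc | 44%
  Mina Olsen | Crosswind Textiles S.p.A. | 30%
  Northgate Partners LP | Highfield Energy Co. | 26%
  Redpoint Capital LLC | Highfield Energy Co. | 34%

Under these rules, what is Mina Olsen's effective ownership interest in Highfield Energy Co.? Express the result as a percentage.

38.8219%

By spousal attribution (R2), Mina Olsen is treated as also owning Priya Leclerc's interest in Crosswind Textiles S.p.A, giving 30% + 19% = 49%.
Chain via Talon Trust → Cobalt Manufacturing Inc. (R3): 49% × 41% × 11% = 2.2099% of Highfield Energy Co.
Chain via Crosswind Textiles S.p.A. → Redpoint Capital LLC (R3): 49% × 51% × 34% = 8.4966% of Highfield Energy Co.
Chain via Meridian Group plc → Northgate Partners LP (R3): 13% × 33% × 26% = 1.1154% of Highfield Energy Co.
Direct interest in Highfield Energy Co: 27%.
Aggregating (R1): 2.2099% + 8.4966% + 1.1154% + 27% = 38.8219%.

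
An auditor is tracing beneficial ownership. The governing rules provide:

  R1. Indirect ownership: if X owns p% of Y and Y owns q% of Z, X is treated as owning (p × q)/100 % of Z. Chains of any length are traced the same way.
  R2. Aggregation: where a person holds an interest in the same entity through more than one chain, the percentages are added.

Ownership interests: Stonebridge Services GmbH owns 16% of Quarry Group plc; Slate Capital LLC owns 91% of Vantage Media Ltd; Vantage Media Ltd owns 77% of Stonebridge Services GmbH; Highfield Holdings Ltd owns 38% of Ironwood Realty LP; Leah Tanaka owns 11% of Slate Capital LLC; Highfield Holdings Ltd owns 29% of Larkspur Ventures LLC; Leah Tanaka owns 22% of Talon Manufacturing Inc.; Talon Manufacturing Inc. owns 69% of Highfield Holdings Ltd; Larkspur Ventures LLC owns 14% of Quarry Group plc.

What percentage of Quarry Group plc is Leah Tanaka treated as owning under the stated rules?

Chain via Slate Capital LLC → Vantage Media Ltd → Stonebridge Services GmbH (R1): 11% × 91% × 77% × 16% = 1.233232% of Quarry Group plc.
Chain via Talon Manufacturing Inc. → Highfield Holdings Ltd → Larkspur Ventures LLC (R1): 22% × 69% × 29% × 14% = 0.616308% of Quarry Group plc.
Aggregating (R2): 1.233232% + 0.616308% = 1.84954%.

1.84954%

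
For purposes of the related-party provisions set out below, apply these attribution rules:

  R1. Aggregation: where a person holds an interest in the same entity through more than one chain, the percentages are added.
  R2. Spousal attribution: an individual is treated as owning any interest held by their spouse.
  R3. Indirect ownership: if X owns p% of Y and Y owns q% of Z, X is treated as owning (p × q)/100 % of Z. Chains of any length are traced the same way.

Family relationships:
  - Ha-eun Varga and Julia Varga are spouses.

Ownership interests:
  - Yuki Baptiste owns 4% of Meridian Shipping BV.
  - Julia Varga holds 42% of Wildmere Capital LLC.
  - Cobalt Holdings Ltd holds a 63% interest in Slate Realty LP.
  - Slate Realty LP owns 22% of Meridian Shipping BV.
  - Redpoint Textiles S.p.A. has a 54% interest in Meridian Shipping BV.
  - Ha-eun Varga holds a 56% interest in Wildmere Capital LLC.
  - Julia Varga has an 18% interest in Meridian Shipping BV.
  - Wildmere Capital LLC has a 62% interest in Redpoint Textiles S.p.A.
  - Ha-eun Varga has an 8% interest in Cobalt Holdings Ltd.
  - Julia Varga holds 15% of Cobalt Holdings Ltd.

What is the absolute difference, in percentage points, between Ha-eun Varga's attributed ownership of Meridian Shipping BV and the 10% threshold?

43.9982

By spousal attribution (R2), Ha-eun Varga is treated as also owning Julia Varga's interest in Wildmere Capital LLC, giving 56% + 42% = 98%.
By spousal attribution (R2), Ha-eun Varga is treated as also owning Julia Varga's interest in Cobalt Holdings Ltd, giving 8% + 15% = 23%.
By spousal attribution (R2), Ha-eun Varga is treated as owning Julia Varga's 18% interest in Meridian Shipping BV.
Chain via Wildmere Capital LLC → Redpoint Textiles S.p.A. (R3): 98% × 62% × 54% = 32.8104% of Meridian Shipping BV.
Chain via Cobalt Holdings Ltd → Slate Realty LP (R3): 23% × 63% × 22% = 3.1878% of Meridian Shipping BV.
Direct interest in Meridian Shipping BV: 18%.
Aggregating (R1): 32.8104% + 3.1878% + 18% = 53.9982%.
53.9982% exceeds the 10% threshold by 43.9982 percentage points.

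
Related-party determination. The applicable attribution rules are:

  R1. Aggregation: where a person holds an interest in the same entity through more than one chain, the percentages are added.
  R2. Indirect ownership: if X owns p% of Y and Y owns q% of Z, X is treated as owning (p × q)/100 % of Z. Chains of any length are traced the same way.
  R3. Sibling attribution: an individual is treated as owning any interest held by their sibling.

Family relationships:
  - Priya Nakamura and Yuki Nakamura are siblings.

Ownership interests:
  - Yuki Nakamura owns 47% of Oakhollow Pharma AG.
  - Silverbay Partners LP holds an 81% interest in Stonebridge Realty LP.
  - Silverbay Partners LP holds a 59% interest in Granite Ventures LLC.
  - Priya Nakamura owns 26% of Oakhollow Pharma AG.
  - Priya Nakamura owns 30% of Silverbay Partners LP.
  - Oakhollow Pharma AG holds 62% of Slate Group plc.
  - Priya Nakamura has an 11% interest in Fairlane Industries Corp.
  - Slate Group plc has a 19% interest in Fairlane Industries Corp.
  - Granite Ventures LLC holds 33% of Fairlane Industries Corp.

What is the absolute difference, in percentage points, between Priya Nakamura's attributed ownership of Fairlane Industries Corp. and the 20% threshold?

By sibling attribution (R3), Priya Nakamura is treated as also owning Yuki Nakamura's interest in Oakhollow Pharma AG, giving 26% + 47% = 73%.
Chain via Silverbay Partners LP → Granite Ventures LLC (R2): 30% × 59% × 33% = 5.841% of Fairlane Industries Corp.
Chain via Oakhollow Pharma AG → Slate Group plc (R2): 73% × 62% × 19% = 8.5994% of Fairlane Industries Corp.
Direct interest in Fairlane Industries Corp: 11%.
Aggregating (R1): 5.841% + 8.5994% + 11% = 25.4404%.
25.4404% exceeds the 20% threshold by 5.4404 percentage points.

5.4404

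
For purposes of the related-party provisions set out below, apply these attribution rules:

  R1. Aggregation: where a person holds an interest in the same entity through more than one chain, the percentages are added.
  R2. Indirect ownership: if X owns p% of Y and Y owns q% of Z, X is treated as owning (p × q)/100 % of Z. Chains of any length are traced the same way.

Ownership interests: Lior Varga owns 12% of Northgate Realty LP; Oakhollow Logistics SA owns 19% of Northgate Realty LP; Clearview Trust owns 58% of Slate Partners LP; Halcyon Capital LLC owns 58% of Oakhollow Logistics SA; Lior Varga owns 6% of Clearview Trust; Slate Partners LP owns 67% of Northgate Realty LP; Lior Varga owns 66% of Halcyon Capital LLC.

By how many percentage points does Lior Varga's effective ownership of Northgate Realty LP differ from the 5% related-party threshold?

16.6048

Chain via Clearview Trust → Slate Partners LP (R2): 6% × 58% × 67% = 2.3316% of Northgate Realty LP.
Chain via Halcyon Capital LLC → Oakhollow Logistics SA (R2): 66% × 58% × 19% = 7.2732% of Northgate Realty LP.
Direct interest in Northgate Realty LP: 12%.
Aggregating (R1): 2.3316% + 7.2732% + 12% = 21.6048%.
21.6048% exceeds the 5% threshold by 16.6048 percentage points.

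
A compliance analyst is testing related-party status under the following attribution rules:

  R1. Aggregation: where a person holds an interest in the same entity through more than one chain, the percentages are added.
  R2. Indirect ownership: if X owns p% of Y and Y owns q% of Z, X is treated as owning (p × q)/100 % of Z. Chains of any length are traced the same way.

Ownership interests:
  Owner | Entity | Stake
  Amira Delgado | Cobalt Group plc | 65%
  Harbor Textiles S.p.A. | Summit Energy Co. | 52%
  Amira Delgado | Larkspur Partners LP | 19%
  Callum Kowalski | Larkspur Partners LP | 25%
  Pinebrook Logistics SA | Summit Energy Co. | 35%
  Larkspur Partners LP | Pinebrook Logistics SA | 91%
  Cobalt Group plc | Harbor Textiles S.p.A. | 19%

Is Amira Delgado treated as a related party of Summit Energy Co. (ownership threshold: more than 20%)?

Chain via Larkspur Partners LP → Pinebrook Logistics SA (R2): 19% × 91% × 35% = 6.0515% of Summit Energy Co.
Chain via Cobalt Group plc → Harbor Textiles S.p.A. (R2): 65% × 19% × 52% = 6.422% of Summit Energy Co.
Aggregating (R1): 6.0515% + 6.422% = 12.4735%.
12.4735% does not exceed the 20% threshold, so Amira is not a related party to Summit Energy Co.

No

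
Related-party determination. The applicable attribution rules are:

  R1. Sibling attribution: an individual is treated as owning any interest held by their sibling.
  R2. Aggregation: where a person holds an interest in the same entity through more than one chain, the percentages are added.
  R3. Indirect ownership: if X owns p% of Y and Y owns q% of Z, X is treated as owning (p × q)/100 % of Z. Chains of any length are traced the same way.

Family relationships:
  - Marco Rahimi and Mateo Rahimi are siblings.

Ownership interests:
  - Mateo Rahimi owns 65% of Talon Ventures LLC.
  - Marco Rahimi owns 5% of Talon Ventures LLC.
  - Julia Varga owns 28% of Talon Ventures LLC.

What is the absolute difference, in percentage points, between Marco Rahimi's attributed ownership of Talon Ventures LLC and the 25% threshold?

45

By sibling attribution (R1), Marco Rahimi is treated as also owning Mateo Rahimi's interest in Talon Ventures LLC, giving 5% + 65% = 70%.
Direct interest in Talon Ventures LLC: 70%.
70% exceeds the 25% threshold by 45 percentage points.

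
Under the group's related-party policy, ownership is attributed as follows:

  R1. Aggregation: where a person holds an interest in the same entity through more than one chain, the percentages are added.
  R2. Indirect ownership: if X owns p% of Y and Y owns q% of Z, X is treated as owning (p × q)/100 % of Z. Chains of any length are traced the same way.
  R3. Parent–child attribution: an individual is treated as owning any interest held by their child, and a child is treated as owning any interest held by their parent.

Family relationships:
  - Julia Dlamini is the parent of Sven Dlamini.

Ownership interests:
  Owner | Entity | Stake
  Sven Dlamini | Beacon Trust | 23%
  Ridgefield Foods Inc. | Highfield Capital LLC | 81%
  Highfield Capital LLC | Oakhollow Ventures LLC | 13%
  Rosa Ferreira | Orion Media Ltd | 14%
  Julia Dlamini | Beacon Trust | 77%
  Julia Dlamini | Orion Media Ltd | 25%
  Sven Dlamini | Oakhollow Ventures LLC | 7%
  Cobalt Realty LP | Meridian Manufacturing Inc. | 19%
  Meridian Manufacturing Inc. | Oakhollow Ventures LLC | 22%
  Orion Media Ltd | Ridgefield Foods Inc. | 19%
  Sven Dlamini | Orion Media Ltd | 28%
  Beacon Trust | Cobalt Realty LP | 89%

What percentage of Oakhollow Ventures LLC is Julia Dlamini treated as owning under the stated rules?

11.780571%

By parent–child attribution (R3), Julia Dlamini is treated as also owning Sven Dlamini's interest in Orion Media Ltd, giving 25% + 28% = 53%.
By parent–child attribution (R3), Julia Dlamini is treated as also owning Sven Dlamini's interest in Beacon Trust, giving 77% + 23% = 100%.
By parent–child attribution (R3), Julia Dlamini is treated as owning Sven Dlamini's 7% interest in Oakhollow Ventures LLC.
Chain via Orion Media Ltd → Ridgefield Foods Inc. → Highfield Capital LLC (R2): 53% × 19% × 81% × 13% = 1.060371% of Oakhollow Ventures LLC.
Chain via Beacon Trust → Cobalt Realty LP → Meridian Manufacturing Inc. (R2): 100% × 89% × 19% × 22% = 3.7202% of Oakhollow Ventures LLC.
Direct interest in Oakhollow Ventures LLC: 7%.
Aggregating (R1): 1.060371% + 3.7202% + 7% = 11.780571%.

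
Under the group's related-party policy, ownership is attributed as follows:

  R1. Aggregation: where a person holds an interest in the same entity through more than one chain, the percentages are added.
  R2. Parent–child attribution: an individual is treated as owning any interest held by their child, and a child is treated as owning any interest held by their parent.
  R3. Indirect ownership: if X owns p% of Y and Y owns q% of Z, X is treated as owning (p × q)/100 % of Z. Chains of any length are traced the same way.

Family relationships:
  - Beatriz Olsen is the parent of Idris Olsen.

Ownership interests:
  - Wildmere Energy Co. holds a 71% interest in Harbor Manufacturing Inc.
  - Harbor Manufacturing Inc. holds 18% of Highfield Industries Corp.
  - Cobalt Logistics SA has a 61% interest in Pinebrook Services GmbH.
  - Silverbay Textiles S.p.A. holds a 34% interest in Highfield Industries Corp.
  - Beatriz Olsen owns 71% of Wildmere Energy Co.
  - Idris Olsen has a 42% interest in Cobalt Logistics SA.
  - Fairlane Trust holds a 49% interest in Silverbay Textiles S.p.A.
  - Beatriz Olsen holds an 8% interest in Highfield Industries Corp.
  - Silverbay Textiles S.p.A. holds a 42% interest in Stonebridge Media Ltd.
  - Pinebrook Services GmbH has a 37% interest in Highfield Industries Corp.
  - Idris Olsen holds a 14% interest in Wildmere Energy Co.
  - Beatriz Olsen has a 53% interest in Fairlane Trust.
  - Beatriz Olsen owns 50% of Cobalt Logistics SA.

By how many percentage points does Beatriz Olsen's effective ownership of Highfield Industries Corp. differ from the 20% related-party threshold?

28.4572

By parent–child attribution (R2), Beatriz Olsen is treated as also owning Idris Olsen's interest in Wildmere Energy Co, giving 71% + 14% = 85%.
By parent–child attribution (R2), Beatriz Olsen is treated as also owning Idris Olsen's interest in Cobalt Logistics SA, giving 50% + 42% = 92%.
Chain via Fairlane Trust → Silverbay Textiles S.p.A. (R3): 53% × 49% × 34% = 8.8298% of Highfield Industries Corp.
Chain via Wildmere Energy Co. → Harbor Manufacturing Inc. (R3): 85% × 71% × 18% = 10.863% of Highfield Industries Corp.
Chain via Cobalt Logistics SA → Pinebrook Services GmbH (R3): 92% × 61% × 37% = 20.7644% of Highfield Industries Corp.
Direct interest in Highfield Industries Corp: 8%.
Aggregating (R1): 8.8298% + 10.863% + 20.7644% + 8% = 48.4572%.
48.4572% exceeds the 20% threshold by 28.4572 percentage points.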